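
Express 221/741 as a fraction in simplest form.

17/57

221 = 13 × 17
741 = 3 × 13 × 19
gcd(221, 741) = 13.
Divide numerator and denominator by 13: 221/741 = 17/57.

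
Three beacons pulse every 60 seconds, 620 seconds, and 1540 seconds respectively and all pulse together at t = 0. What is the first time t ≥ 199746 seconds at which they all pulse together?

286440 seconds

Joint pulses occur at multiples of LCM(60, 620, 1540).
60 = 2^2 × 3 × 5
620 = 2^2 × 5 × 31
1540 = 2^2 × 5 × 7 × 11
LCM(60, 620, 1540) = 2^2 × 3 × 5 × 7 × 11 × 31 = 143220.
Smallest multiple of 143220 that is ≥ 199746: ⌈199746/143220⌉ × 143220 = 2 × 143220 = 286440.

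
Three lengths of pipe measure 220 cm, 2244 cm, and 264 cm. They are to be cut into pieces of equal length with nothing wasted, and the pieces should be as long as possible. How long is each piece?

44 cm

Each piece length must divide every original length, so the longest possible is gcd(220, 2244, 264).
220 = 2^2 × 5 × 11
2244 = 2^2 × 3 × 11 × 17
264 = 2^3 × 3 × 11
gcd(220, 2244, 264) = 2^2 × 11 = 44.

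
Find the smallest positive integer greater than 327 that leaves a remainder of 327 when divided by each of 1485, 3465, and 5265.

N − 327 must be a common multiple of 1485, 3465, and 5265.
1485 = 3^3 × 5 × 11
3465 = 3^2 × 5 × 7 × 11
5265 = 3^4 × 5 × 13
LCM(1485, 3465, 5265) = 3^4 × 5 × 7 × 11 × 13 = 405405.
Smallest N > 327 is LCM + 327 = 405405 + 327 = 405732.

405732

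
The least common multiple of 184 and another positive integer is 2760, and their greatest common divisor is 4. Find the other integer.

gcd × lcm = product of the two integers, so the other integer is (4 × 2760) / 184 = 60.

60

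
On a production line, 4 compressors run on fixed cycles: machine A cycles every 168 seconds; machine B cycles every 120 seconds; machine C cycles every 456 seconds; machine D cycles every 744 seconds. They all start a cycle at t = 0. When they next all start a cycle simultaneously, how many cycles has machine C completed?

1085 cycles

All finish a whole number of cycles simultaneously at t = LCM of the periods.
168 = 2^3 × 3 × 7
120 = 2^3 × 3 × 5
456 = 2^3 × 3 × 19
744 = 2^3 × 3 × 31
LCM(168, 120, 456, 744) = 2^3 × 3 × 5 × 7 × 19 × 31 = 494760.
Cycles for period 456: 494760 / 456 = 1085.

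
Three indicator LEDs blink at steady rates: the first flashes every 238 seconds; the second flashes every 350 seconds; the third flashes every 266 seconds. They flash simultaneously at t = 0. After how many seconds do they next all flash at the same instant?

They coincide at every common multiple of the periods; the first is the LCM.
238 = 2 × 7 × 17
350 = 2 × 5^2 × 7
266 = 2 × 7 × 19
LCM(238, 350, 266) = 2 × 5^2 × 7 × 17 × 19 = 113050.

113050 seconds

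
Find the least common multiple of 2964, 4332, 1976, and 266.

788424

2964 = 2^2 × 3 × 13 × 19
4332 = 2^2 × 3 × 19^2
1976 = 2^3 × 13 × 19
266 = 2 × 7 × 19
LCM(2964, 4332, 1976, 266) = 2^3 × 3 × 7 × 13 × 19^2 = 788424.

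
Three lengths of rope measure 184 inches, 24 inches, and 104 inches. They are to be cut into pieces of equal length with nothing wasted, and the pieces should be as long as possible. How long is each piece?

8 inches

The greatest length dividing all of 184, 24, and 104 is their gcd.
184 = 2^3 × 23
24 = 2^3 × 3
104 = 2^3 × 13
gcd(184, 24, 104) = 2^3 = 8.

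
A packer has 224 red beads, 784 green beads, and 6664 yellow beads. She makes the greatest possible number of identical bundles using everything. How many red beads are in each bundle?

Number of bundles = gcd(224, 784, 6664).
224 = 2^5 × 7
784 = 2^4 × 7^2
6664 = 2^3 × 7^2 × 17
gcd(224, 784, 6664) = 2^3 × 7 = 56.
red beads per bundle = 224 / 56 = 4.

4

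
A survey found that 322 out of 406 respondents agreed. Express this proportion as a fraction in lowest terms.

23/29

322 = 2 × 7 × 23
406 = 2 × 7 × 29
gcd(322, 406) = 2 × 7 = 14.
Divide numerator and denominator by 14: 322/406 = 23/29.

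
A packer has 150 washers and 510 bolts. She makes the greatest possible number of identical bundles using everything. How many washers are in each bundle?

Number of bundles = gcd(150, 510).
150 = 2 × 3 × 5^2
510 = 2 × 3 × 5 × 17
gcd(150, 510) = 2 × 3 × 5 = 30.
washers per bundle = 150 / 30 = 5.

5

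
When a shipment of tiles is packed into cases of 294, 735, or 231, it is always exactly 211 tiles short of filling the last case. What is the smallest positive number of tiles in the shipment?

15959

Being 211 short of a full case of size k means N ≡ −211 (mod k), i.e. N + 211 is a multiple of each size.
294 = 2 × 3 × 7^2
735 = 3 × 5 × 7^2
231 = 3 × 7 × 11
LCM(294, 735, 231) = 2 × 3 × 5 × 7^2 × 11 = 16170.
Smallest positive N is 16170 − 211 = 15959.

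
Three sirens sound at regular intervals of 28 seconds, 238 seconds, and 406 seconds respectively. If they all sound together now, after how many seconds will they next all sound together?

13804 seconds

They coincide at every common multiple of the periods; the first is the LCM.
28 = 2^2 × 7
238 = 2 × 7 × 17
406 = 2 × 7 × 29
LCM(28, 238, 406) = 2^2 × 7 × 17 × 29 = 13804.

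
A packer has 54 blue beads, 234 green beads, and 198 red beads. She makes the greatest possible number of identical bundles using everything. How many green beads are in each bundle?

Number of bundles = gcd(54, 234, 198).
54 = 2 × 3^3
234 = 2 × 3^2 × 13
198 = 2 × 3^2 × 11
gcd(54, 234, 198) = 2 × 3^2 = 18.
green beads per bundle = 234 / 18 = 13.

13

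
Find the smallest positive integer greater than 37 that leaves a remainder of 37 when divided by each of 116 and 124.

N − 37 must be a common multiple of 116 and 124.
116 = 2^2 × 29
124 = 2^2 × 31
LCM(116, 124) = 2^2 × 29 × 31 = 3596.
Smallest N > 37 is LCM + 37 = 3596 + 37 = 3633.

3633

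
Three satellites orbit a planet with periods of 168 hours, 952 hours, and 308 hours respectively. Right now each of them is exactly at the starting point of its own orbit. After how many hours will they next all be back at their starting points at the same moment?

The first simultaneous occurrence is after LCM of the individual periods.
168 = 2^3 × 3 × 7
952 = 2^3 × 7 × 17
308 = 2^2 × 7 × 11
LCM(168, 952, 308) = 2^3 × 3 × 7 × 11 × 17 = 31416.

31416 hours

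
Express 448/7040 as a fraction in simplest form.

7/110

448 = 2^6 × 7
7040 = 2^7 × 5 × 11
gcd(448, 7040) = 2^6 = 64.
Divide numerator and denominator by 64: 448/7040 = 7/110.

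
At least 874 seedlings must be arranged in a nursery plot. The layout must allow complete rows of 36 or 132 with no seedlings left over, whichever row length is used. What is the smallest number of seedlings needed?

The number of seedlings must be a common multiple of 36 and 132, so a multiple of their LCM.
36 = 2^2 × 3^2
132 = 2^2 × 3 × 11
LCM(36, 132) = 2^2 × 3^2 × 11 = 396.
Smallest multiple of 396 that is ≥ 874: ⌈874/396⌉ × 396 = 3 × 396 = 1188.

1188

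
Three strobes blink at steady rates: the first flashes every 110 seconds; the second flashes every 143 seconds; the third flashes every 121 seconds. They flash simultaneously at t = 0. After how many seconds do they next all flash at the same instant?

The first simultaneous occurrence is after LCM of the individual periods.
110 = 2 × 5 × 11
143 = 11 × 13
121 = 11^2
LCM(110, 143, 121) = 2 × 5 × 11^2 × 13 = 15730.

15730 seconds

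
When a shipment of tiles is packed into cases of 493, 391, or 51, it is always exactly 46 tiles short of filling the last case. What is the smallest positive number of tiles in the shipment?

33971

Being 46 short of a full case of size k means N ≡ −46 (mod k), i.e. N + 46 is a multiple of each size.
493 = 17 × 29
391 = 17 × 23
51 = 3 × 17
LCM(493, 391, 51) = 3 × 17 × 23 × 29 = 34017.
Smallest positive N is 34017 − 46 = 33971.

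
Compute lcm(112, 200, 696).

112 = 2^4 × 7
200 = 2^3 × 5^2
696 = 2^3 × 3 × 29
LCM(112, 200, 696) = 2^4 × 3 × 5^2 × 7 × 29 = 243600.

243600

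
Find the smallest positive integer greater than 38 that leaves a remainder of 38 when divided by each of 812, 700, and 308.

N − 38 must be a common multiple of 812, 700, and 308.
812 = 2^2 × 7 × 29
700 = 2^2 × 5^2 × 7
308 = 2^2 × 7 × 11
LCM(812, 700, 308) = 2^2 × 5^2 × 7 × 11 × 29 = 223300.
Smallest N > 38 is LCM + 38 = 223300 + 38 = 223338.

223338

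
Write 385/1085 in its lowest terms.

385 = 5 × 7 × 11
1085 = 5 × 7 × 31
gcd(385, 1085) = 5 × 7 = 35.
Divide numerator and denominator by 35: 385/1085 = 11/31.

11/31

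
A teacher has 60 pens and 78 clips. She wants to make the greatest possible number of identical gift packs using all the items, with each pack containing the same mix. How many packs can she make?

The pack count must divide each quantity, so the greatest is gcd(60, 78).
60 = 2^2 × 3 × 5
78 = 2 × 3 × 13
gcd(60, 78) = 2 × 3 = 6.

6 packs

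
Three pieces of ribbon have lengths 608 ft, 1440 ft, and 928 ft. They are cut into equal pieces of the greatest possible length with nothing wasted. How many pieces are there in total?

Piece length = gcd(608, 1440, 928).
608 = 2^5 × 19
1440 = 2^5 × 3^2 × 5
928 = 2^5 × 29
gcd(608, 1440, 928) = 2^5 = 32.
Total pieces = 608/32 + 1440/32 + 928/32 = 19 + 45 + 29 = 93.

93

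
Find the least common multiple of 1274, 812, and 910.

1274 = 2 × 7^2 × 13
812 = 2^2 × 7 × 29
910 = 2 × 5 × 7 × 13
LCM(1274, 812, 910) = 2^2 × 5 × 7^2 × 13 × 29 = 369460.

369460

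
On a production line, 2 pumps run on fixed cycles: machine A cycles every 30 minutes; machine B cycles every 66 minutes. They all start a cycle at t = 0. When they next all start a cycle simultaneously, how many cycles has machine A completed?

All finish a whole number of cycles simultaneously at t = LCM of the periods.
30 = 2 × 3 × 5
66 = 2 × 3 × 11
LCM(30, 66) = 2 × 3 × 5 × 11 = 330.
Cycles for period 30: 330 / 30 = 11.

11 cycles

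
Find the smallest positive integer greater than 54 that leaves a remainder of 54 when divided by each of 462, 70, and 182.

N − 54 must be a common multiple of 462, 70, and 182.
462 = 2 × 3 × 7 × 11
70 = 2 × 5 × 7
182 = 2 × 7 × 13
LCM(462, 70, 182) = 2 × 3 × 5 × 7 × 11 × 13 = 30030.
Smallest N > 54 is LCM + 54 = 30030 + 54 = 30084.

30084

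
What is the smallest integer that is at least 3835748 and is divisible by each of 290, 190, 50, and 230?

The integer must be a common multiple of 290, 190, 50, and 230, so a multiple of their LCM.
290 = 2 × 5 × 29
190 = 2 × 5 × 19
50 = 2 × 5^2
230 = 2 × 5 × 23
LCM(290, 190, 50, 230) = 2 × 5^2 × 19 × 23 × 29 = 633650.
Smallest multiple of 633650 that is ≥ 3835748: ⌈3835748/633650⌉ × 633650 = 7 × 633650 = 4435550.

4435550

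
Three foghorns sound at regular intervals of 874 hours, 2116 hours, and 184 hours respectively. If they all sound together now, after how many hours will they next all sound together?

80408 hours

The first simultaneous occurrence is after LCM of the individual periods.
874 = 2 × 19 × 23
2116 = 2^2 × 23^2
184 = 2^3 × 23
LCM(874, 2116, 184) = 2^3 × 19 × 23^2 = 80408.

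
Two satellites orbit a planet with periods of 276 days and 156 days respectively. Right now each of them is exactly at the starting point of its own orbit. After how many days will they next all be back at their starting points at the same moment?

3588 days

The first simultaneous occurrence is after LCM of the individual periods.
276 = 2^2 × 3 × 23
156 = 2^2 × 3 × 13
LCM(276, 156) = 2^2 × 3 × 13 × 23 = 3588.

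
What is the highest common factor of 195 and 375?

15

195 = 3 × 5 × 13
375 = 3 × 5^3
gcd(195, 375) = 3 × 5 = 15.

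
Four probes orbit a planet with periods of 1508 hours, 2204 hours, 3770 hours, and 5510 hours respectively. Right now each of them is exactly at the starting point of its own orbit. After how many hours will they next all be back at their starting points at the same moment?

143260 hours

They coincide at every common multiple of the periods; the first is the LCM.
1508 = 2^2 × 13 × 29
2204 = 2^2 × 19 × 29
3770 = 2 × 5 × 13 × 29
5510 = 2 × 5 × 19 × 29
LCM(1508, 2204, 3770, 5510) = 2^2 × 5 × 13 × 19 × 29 = 143260.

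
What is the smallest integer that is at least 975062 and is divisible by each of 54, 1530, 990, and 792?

The integer must be a common multiple of 54, 1530, 990, and 792, so a multiple of their LCM.
54 = 2 × 3^3
1530 = 2 × 3^2 × 5 × 17
990 = 2 × 3^2 × 5 × 11
792 = 2^3 × 3^2 × 11
LCM(54, 1530, 990, 792) = 2^3 × 3^3 × 5 × 11 × 17 = 201960.
Smallest multiple of 201960 that is ≥ 975062: ⌈975062/201960⌉ × 201960 = 5 × 201960 = 1009800.

1009800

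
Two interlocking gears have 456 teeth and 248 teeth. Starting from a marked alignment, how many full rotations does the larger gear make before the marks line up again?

31 rotations

They are all back at their starting positions together after one LCM of the periods.
456 = 2^3 × 3 × 19
248 = 2^3 × 31
LCM(456, 248) = 2^3 × 3 × 19 × 31 = 14136.
Rotations for period 456: 14136 / 456 = 31.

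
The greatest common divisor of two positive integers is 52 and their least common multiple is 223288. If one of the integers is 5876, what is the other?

For two integers, gcd × lcm = product, so the other is (52 × 223288) / 5876 = 11610976 / 5876 = 1976.

1976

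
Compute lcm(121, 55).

121 = 11^2
55 = 5 × 11
LCM(121, 55) = 5 × 11^2 = 605.

605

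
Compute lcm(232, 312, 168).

232 = 2^3 × 29
312 = 2^3 × 3 × 13
168 = 2^3 × 3 × 7
LCM(232, 312, 168) = 2^3 × 3 × 7 × 13 × 29 = 63336.

63336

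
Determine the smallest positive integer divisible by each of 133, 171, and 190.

11970

133 = 7 × 19
171 = 3^2 × 19
190 = 2 × 5 × 19
LCM(133, 171, 190) = 2 × 3^2 × 5 × 7 × 19 = 11970.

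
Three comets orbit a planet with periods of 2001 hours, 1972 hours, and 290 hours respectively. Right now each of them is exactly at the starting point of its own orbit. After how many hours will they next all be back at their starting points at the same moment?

We need the least common multiple of the intervals.
2001 = 3 × 23 × 29
1972 = 2^2 × 17 × 29
290 = 2 × 5 × 29
LCM(2001, 1972, 290) = 2^2 × 3 × 5 × 17 × 23 × 29 = 680340.

680340 hours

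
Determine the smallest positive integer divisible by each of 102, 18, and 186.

9486

102 = 2 × 3 × 17
18 = 2 × 3^2
186 = 2 × 3 × 31
LCM(102, 18, 186) = 2 × 3^2 × 17 × 31 = 9486.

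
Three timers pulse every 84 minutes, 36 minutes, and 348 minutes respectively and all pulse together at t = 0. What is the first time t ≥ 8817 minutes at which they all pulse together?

Joint pulses occur at multiples of LCM(84, 36, 348).
84 = 2^2 × 3 × 7
36 = 2^2 × 3^2
348 = 2^2 × 3 × 29
LCM(84, 36, 348) = 2^2 × 3^2 × 7 × 29 = 7308.
Smallest multiple of 7308 that is ≥ 8817: ⌈8817/7308⌉ × 7308 = 2 × 7308 = 14616.

14616 minutes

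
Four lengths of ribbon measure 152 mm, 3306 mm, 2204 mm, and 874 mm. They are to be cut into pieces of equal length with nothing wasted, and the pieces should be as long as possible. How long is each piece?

38 mm

Each piece length must divide every original length, so the longest possible is gcd(152, 3306, 2204, 874).
152 = 2^3 × 19
3306 = 2 × 3 × 19 × 29
2204 = 2^2 × 19 × 29
874 = 2 × 19 × 23
gcd(152, 3306, 2204, 874) = 2 × 19 = 38.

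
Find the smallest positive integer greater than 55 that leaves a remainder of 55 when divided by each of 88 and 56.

N − 55 must be a common multiple of 88 and 56.
88 = 2^3 × 11
56 = 2^3 × 7
LCM(88, 56) = 2^3 × 7 × 11 = 616.
Smallest N > 55 is LCM + 55 = 616 + 55 = 671.

671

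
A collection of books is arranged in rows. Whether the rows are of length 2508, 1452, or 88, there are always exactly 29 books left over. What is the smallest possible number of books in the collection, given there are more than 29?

N − 29 must be a common multiple of 2508, 1452, and 88.
2508 = 2^2 × 3 × 11 × 19
1452 = 2^2 × 3 × 11^2
88 = 2^3 × 11
LCM(2508, 1452, 88) = 2^3 × 3 × 11^2 × 19 = 55176.
Smallest N > 29 is LCM + 29 = 55176 + 29 = 55205.

55205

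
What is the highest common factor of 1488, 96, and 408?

1488 = 2^4 × 3 × 31
96 = 2^5 × 3
408 = 2^3 × 3 × 17
gcd(1488, 96, 408) = 2^3 × 3 = 24.

24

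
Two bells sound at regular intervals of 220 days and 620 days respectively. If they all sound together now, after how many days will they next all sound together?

6820 days

We need the least common multiple of the intervals.
220 = 2^2 × 5 × 11
620 = 2^2 × 5 × 31
LCM(220, 620) = 2^2 × 5 × 11 × 31 = 6820.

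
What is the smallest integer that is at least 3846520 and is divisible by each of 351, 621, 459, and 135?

The integer must be a common multiple of 351, 621, 459, and 135, so a multiple of their LCM.
351 = 3^3 × 13
621 = 3^3 × 23
459 = 3^3 × 17
135 = 3^3 × 5
LCM(351, 621, 459, 135) = 3^3 × 5 × 13 × 17 × 23 = 686205.
Smallest multiple of 686205 that is ≥ 3846520: ⌈3846520/686205⌉ × 686205 = 6 × 686205 = 4117230.

4117230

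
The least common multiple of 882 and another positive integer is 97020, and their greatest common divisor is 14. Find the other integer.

1540

gcd × lcm = product of the two integers, so the other integer is (14 × 97020) / 882 = 1540.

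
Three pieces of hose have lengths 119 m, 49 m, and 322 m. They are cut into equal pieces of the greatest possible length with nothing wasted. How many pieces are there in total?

Piece length = gcd(119, 49, 322).
119 = 7 × 17
49 = 7^2
322 = 2 × 7 × 23
gcd(119, 49, 322) = 7.
Total pieces = 119/7 + 49/7 + 322/7 = 17 + 7 + 46 = 70.

70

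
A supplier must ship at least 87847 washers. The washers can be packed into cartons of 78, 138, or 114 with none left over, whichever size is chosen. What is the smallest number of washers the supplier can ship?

102258

The number of washers must be a common multiple of 78, 138, and 114, so a multiple of their LCM.
78 = 2 × 3 × 13
138 = 2 × 3 × 23
114 = 2 × 3 × 19
LCM(78, 138, 114) = 2 × 3 × 13 × 19 × 23 = 34086.
Smallest multiple of 34086 that is ≥ 87847: ⌈87847/34086⌉ × 34086 = 3 × 34086 = 102258.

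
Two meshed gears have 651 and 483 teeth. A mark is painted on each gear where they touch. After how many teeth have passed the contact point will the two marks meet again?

14973 teeth

We need the least common multiple of the intervals.
651 = 3 × 7 × 31
483 = 3 × 7 × 23
LCM(651, 483) = 3 × 7 × 23 × 31 = 14973.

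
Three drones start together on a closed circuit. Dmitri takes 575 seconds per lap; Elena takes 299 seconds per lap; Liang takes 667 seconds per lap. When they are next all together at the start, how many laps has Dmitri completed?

377 laps

They are all back at their starting positions together after one LCM of the periods.
575 = 5^2 × 23
299 = 13 × 23
667 = 23 × 29
LCM(575, 299, 667) = 5^2 × 13 × 23 × 29 = 216775.
Laps for period 575: 216775 / 575 = 377.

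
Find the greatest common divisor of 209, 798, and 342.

19

209 = 11 × 19
798 = 2 × 3 × 7 × 19
342 = 2 × 3^2 × 19
gcd(209, 798, 342) = 19.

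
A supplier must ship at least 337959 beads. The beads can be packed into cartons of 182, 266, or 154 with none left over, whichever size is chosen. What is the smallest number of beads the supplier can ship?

342342

The number of beads must be a common multiple of 182, 266, and 154, so a multiple of their LCM.
182 = 2 × 7 × 13
266 = 2 × 7 × 19
154 = 2 × 7 × 11
LCM(182, 266, 154) = 2 × 7 × 11 × 13 × 19 = 38038.
Smallest multiple of 38038 that is ≥ 337959: ⌈337959/38038⌉ × 38038 = 9 × 38038 = 342342.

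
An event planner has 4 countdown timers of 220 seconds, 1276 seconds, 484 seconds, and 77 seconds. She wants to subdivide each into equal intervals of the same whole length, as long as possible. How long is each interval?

The interval must divide each timer length; the longest such is the gcd.
220 = 2^2 × 5 × 11
1276 = 2^2 × 11 × 29
484 = 2^2 × 11^2
77 = 7 × 11
gcd(220, 1276, 484, 77) = 11.

11 seconds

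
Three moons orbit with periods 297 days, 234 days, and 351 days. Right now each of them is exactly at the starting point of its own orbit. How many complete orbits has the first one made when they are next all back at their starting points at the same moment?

26 orbits

They are all back at their starting positions together after one LCM of the periods.
297 = 3^3 × 11
234 = 2 × 3^2 × 13
351 = 3^3 × 13
LCM(297, 234, 351) = 2 × 3^3 × 11 × 13 = 7722.
Orbits for period 297: 7722 / 297 = 26.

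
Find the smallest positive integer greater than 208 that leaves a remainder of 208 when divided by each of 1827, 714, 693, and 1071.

N − 208 must be a common multiple of 1827, 714, 693, and 1071.
1827 = 3^2 × 7 × 29
714 = 2 × 3 × 7 × 17
693 = 3^2 × 7 × 11
1071 = 3^2 × 7 × 17
LCM(1827, 714, 693, 1071) = 2 × 3^2 × 7 × 11 × 17 × 29 = 683298.
Smallest N > 208 is LCM + 208 = 683298 + 208 = 683506.

683506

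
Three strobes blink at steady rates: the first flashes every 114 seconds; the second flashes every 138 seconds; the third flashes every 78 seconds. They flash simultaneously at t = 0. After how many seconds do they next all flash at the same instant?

34086 seconds

They coincide at every common multiple of the periods; the first is the LCM.
114 = 2 × 3 × 19
138 = 2 × 3 × 23
78 = 2 × 3 × 13
LCM(114, 138, 78) = 2 × 3 × 13 × 19 × 23 = 34086.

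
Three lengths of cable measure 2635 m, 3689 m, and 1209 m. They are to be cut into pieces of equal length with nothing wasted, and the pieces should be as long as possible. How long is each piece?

31 m

Each piece length must divide every original length, so the longest possible is gcd(2635, 3689, 1209).
2635 = 5 × 17 × 31
3689 = 7 × 17 × 31
1209 = 3 × 13 × 31
gcd(2635, 3689, 1209) = 31.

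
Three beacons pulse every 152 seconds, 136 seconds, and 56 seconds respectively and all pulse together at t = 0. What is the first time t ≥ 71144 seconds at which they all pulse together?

Joint pulses occur at multiples of LCM(152, 136, 56).
152 = 2^3 × 19
136 = 2^3 × 17
56 = 2^3 × 7
LCM(152, 136, 56) = 2^3 × 7 × 17 × 19 = 18088.
Smallest multiple of 18088 that is ≥ 71144: ⌈71144/18088⌉ × 18088 = 4 × 18088 = 72352.

72352 seconds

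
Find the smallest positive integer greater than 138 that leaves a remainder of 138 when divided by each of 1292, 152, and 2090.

142258

N − 138 must be a common multiple of 1292, 152, and 2090.
1292 = 2^2 × 17 × 19
152 = 2^3 × 19
2090 = 2 × 5 × 11 × 19
LCM(1292, 152, 2090) = 2^3 × 5 × 11 × 17 × 19 = 142120.
Smallest N > 138 is LCM + 138 = 142120 + 138 = 142258.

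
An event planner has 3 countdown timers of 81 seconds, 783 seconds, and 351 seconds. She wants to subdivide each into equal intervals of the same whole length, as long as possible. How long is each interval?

27 seconds

The interval must divide each timer length; the longest such is the gcd.
81 = 3^4
783 = 3^3 × 29
351 = 3^3 × 13
gcd(81, 783, 351) = 3^3 = 27.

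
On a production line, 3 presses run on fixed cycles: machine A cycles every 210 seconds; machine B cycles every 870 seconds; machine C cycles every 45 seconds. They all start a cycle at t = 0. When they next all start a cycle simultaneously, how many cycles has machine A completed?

The first common completion time is the LCM of the periods.
210 = 2 × 3 × 5 × 7
870 = 2 × 3 × 5 × 29
45 = 3^2 × 5
LCM(210, 870, 45) = 2 × 3^2 × 5 × 7 × 29 = 18270.
Cycles for period 210: 18270 / 210 = 87.

87 cycles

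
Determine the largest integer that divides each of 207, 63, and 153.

9

207 = 3^2 × 23
63 = 3^2 × 7
153 = 3^2 × 17
gcd(207, 63, 153) = 3^2 = 9.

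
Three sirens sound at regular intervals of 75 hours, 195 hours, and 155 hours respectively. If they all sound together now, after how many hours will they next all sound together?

They coincide at every common multiple of the periods; the first is the LCM.
75 = 3 × 5^2
195 = 3 × 5 × 13
155 = 5 × 31
LCM(75, 195, 155) = 3 × 5^2 × 13 × 31 = 30225.

30225 hours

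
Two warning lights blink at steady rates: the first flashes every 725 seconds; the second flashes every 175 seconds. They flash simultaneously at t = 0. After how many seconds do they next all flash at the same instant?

We need the least common multiple of the intervals.
725 = 5^2 × 29
175 = 5^2 × 7
LCM(725, 175) = 5^2 × 7 × 29 = 5075.

5075 seconds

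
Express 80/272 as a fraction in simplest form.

80 = 2^4 × 5
272 = 2^4 × 17
gcd(80, 272) = 2^4 = 16.
Divide numerator and denominator by 16: 80/272 = 5/17.

5/17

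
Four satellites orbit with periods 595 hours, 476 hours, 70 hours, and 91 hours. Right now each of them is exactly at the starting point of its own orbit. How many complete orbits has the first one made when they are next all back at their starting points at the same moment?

52 orbits

All finish a whole number of cycles simultaneously at t = LCM of the periods.
595 = 5 × 7 × 17
476 = 2^2 × 7 × 17
70 = 2 × 5 × 7
91 = 7 × 13
LCM(595, 476, 70, 91) = 2^2 × 5 × 7 × 13 × 17 = 30940.
Orbits for period 595: 30940 / 595 = 52.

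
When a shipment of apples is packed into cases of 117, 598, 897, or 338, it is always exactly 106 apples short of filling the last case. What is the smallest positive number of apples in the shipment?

Being 106 short of a full case of size k means N ≡ −106 (mod k), i.e. N + 106 is a multiple of each size.
117 = 3^2 × 13
598 = 2 × 13 × 23
897 = 3 × 13 × 23
338 = 2 × 13^2
LCM(117, 598, 897, 338) = 2 × 3^2 × 13^2 × 23 = 69966.
Smallest positive N is 69966 − 106 = 69860.

69860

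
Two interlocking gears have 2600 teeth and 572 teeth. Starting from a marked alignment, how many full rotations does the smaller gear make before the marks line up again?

50 rotations

They are all back at their starting positions together after one LCM of the periods.
2600 = 2^3 × 5^2 × 13
572 = 2^2 × 11 × 13
LCM(2600, 572) = 2^3 × 5^2 × 11 × 13 = 28600.
Rotations for period 572: 28600 / 572 = 50.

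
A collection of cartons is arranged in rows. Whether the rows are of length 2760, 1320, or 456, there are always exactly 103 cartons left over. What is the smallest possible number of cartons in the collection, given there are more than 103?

N − 103 must be a common multiple of 2760, 1320, and 456.
2760 = 2^3 × 3 × 5 × 23
1320 = 2^3 × 3 × 5 × 11
456 = 2^3 × 3 × 19
LCM(2760, 1320, 456) = 2^3 × 3 × 5 × 11 × 19 × 23 = 576840.
Smallest N > 103 is LCM + 103 = 576840 + 103 = 576943.

576943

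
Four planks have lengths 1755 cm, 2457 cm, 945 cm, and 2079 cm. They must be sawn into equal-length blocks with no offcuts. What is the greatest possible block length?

The block length must divide every plank, so the greatest is gcd(1755, 2457, 945, 2079).
1755 = 3^3 × 5 × 13
2457 = 3^3 × 7 × 13
945 = 3^3 × 5 × 7
2079 = 3^3 × 7 × 11
gcd(1755, 2457, 945, 2079) = 3^3 = 27.

27 cm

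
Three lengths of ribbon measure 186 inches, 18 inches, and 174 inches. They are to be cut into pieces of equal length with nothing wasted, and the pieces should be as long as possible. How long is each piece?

The greatest length dividing all of 186, 18, and 174 is their gcd.
186 = 2 × 3 × 31
18 = 2 × 3^2
174 = 2 × 3 × 29
gcd(186, 18, 174) = 2 × 3 = 6.

6 inches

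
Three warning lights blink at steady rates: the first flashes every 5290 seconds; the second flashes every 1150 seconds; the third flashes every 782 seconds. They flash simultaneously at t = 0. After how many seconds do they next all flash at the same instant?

449650 seconds

The first simultaneous occurrence is after LCM of the individual periods.
5290 = 2 × 5 × 23^2
1150 = 2 × 5^2 × 23
782 = 2 × 17 × 23
LCM(5290, 1150, 782) = 2 × 5^2 × 17 × 23^2 = 449650.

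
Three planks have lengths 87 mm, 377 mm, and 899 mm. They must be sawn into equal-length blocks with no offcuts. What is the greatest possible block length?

The block length must divide every plank, so the greatest is gcd(87, 377, 899).
87 = 3 × 29
377 = 13 × 29
899 = 29 × 31
gcd(87, 377, 899) = 29.

29 mm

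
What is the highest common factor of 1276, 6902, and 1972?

1276 = 2^2 × 11 × 29
6902 = 2 × 7 × 17 × 29
1972 = 2^2 × 17 × 29
gcd(1276, 6902, 1972) = 2 × 29 = 58.

58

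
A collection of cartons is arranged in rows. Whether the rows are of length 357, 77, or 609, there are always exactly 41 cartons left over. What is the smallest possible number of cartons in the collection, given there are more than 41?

N − 41 must be a common multiple of 357, 77, and 609.
357 = 3 × 7 × 17
77 = 7 × 11
609 = 3 × 7 × 29
LCM(357, 77, 609) = 3 × 7 × 11 × 17 × 29 = 113883.
Smallest N > 41 is LCM + 41 = 113883 + 41 = 113924.

113924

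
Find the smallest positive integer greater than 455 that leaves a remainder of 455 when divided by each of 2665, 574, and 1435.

N − 455 must be a common multiple of 2665, 574, and 1435.
2665 = 5 × 13 × 41
574 = 2 × 7 × 41
1435 = 5 × 7 × 41
LCM(2665, 574, 1435) = 2 × 5 × 7 × 13 × 41 = 37310.
Smallest N > 455 is LCM + 455 = 37310 + 455 = 37765.

37765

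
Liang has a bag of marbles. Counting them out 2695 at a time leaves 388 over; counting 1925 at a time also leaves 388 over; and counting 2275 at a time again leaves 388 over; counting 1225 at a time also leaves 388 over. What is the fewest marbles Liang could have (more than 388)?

175563

N − 388 must be a common multiple of 2695, 1925, 2275, and 1225.
2695 = 5 × 7^2 × 11
1925 = 5^2 × 7 × 11
2275 = 5^2 × 7 × 13
1225 = 5^2 × 7^2
LCM(2695, 1925, 2275, 1225) = 5^2 × 7^2 × 11 × 13 = 175175.
Smallest N > 388 is LCM + 388 = 175175 + 388 = 175563.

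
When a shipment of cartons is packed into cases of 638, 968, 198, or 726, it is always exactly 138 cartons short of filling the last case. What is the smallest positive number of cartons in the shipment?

252510

Being 138 short of a full case of size k means N ≡ −138 (mod k), i.e. N + 138 is a multiple of each size.
638 = 2 × 11 × 29
968 = 2^3 × 11^2
198 = 2 × 3^2 × 11
726 = 2 × 3 × 11^2
LCM(638, 968, 198, 726) = 2^3 × 3^2 × 11^2 × 29 = 252648.
Smallest positive N is 252648 − 138 = 252510.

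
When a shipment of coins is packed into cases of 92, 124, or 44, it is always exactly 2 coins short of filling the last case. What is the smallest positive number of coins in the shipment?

31370

Being 2 short of a full case of size k means N ≡ −2 (mod k), i.e. N + 2 is a multiple of each size.
92 = 2^2 × 23
124 = 2^2 × 31
44 = 2^2 × 11
LCM(92, 124, 44) = 2^2 × 11 × 23 × 31 = 31372.
Smallest positive N is 31372 − 2 = 31370.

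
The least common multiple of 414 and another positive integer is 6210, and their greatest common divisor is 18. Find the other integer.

gcd × lcm = product of the two integers, so the other integer is (18 × 6210) / 414 = 270.

270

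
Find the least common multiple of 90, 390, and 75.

90 = 2 × 3^2 × 5
390 = 2 × 3 × 5 × 13
75 = 3 × 5^2
LCM(90, 390, 75) = 2 × 3^2 × 5^2 × 13 = 5850.

5850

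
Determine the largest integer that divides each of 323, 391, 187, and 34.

323 = 17 × 19
391 = 17 × 23
187 = 11 × 17
34 = 2 × 17
gcd(323, 391, 187, 34) = 17.

17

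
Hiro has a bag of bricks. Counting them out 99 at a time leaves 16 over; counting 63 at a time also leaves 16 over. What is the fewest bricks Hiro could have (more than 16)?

N − 16 must be a common multiple of 99 and 63.
99 = 3^2 × 11
63 = 3^2 × 7
LCM(99, 63) = 3^2 × 7 × 11 = 693.
Smallest N > 16 is LCM + 16 = 693 + 16 = 709.

709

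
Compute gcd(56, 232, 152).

56 = 2^3 × 7
232 = 2^3 × 29
152 = 2^3 × 19
gcd(56, 232, 152) = 2^3 = 8.

8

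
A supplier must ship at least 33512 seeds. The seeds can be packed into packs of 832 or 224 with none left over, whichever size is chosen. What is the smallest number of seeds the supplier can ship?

34944

The number of seeds must be a common multiple of 832 and 224, so a multiple of their LCM.
832 = 2^6 × 13
224 = 2^5 × 7
LCM(832, 224) = 2^6 × 7 × 13 = 5824.
Smallest multiple of 5824 that is ≥ 33512: ⌈33512/5824⌉ × 5824 = 6 × 5824 = 34944.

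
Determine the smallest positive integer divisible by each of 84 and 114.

84 = 2^2 × 3 × 7
114 = 2 × 3 × 19
LCM(84, 114) = 2^2 × 3 × 7 × 19 = 1596.

1596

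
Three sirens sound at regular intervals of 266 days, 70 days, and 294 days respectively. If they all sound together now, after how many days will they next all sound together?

The first simultaneous occurrence is after LCM of the individual periods.
266 = 2 × 7 × 19
70 = 2 × 5 × 7
294 = 2 × 3 × 7^2
LCM(266, 70, 294) = 2 × 3 × 5 × 7^2 × 19 = 27930.

27930 days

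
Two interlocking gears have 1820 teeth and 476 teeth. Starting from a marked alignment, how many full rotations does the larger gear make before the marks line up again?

17 rotations

All finish a whole number of cycles simultaneously at t = LCM of the periods.
1820 = 2^2 × 5 × 7 × 13
476 = 2^2 × 7 × 17
LCM(1820, 476) = 2^2 × 5 × 7 × 13 × 17 = 30940.
Rotations for period 1820: 30940 / 1820 = 17.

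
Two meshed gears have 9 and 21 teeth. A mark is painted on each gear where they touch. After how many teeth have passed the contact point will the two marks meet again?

They coincide at every common multiple of the periods; the first is the LCM.
9 = 3^2
21 = 3 × 7
LCM(9, 21) = 3^2 × 7 = 63.

63 teeth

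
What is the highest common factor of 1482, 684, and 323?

1482 = 2 × 3 × 13 × 19
684 = 2^2 × 3^2 × 19
323 = 17 × 19
gcd(1482, 684, 323) = 19.

19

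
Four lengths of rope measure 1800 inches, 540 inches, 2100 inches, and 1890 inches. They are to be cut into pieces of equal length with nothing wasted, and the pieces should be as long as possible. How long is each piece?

30 inches

The greatest length dividing all of 1800, 540, 2100, and 1890 is their gcd.
1800 = 2^3 × 3^2 × 5^2
540 = 2^2 × 3^3 × 5
2100 = 2^2 × 3 × 5^2 × 7
1890 = 2 × 3^3 × 5 × 7
gcd(1800, 540, 2100, 1890) = 2 × 3 × 5 = 30.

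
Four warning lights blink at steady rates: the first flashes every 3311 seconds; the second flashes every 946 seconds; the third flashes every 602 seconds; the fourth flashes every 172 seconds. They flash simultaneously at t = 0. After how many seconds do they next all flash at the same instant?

They coincide at every common multiple of the periods; the first is the LCM.
3311 = 7 × 11 × 43
946 = 2 × 11 × 43
602 = 2 × 7 × 43
172 = 2^2 × 43
LCM(3311, 946, 602, 172) = 2^2 × 7 × 11 × 43 = 13244.

13244 seconds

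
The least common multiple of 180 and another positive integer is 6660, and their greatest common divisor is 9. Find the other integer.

gcd × lcm = product of the two integers, so the other integer is (9 × 6660) / 180 = 333.

333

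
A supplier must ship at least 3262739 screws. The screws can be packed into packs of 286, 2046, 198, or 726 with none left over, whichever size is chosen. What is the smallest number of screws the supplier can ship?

The number of screws must be a common multiple of 286, 2046, 198, and 726, so a multiple of their LCM.
286 = 2 × 11 × 13
2046 = 2 × 3 × 11 × 31
198 = 2 × 3^2 × 11
726 = 2 × 3 × 11^2
LCM(286, 2046, 198, 726) = 2 × 3^2 × 11^2 × 13 × 31 = 877734.
Smallest multiple of 877734 that is ≥ 3262739: ⌈3262739/877734⌉ × 877734 = 4 × 877734 = 3510936.

3510936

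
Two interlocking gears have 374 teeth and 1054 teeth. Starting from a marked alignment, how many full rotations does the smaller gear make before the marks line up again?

The first common completion time is the LCM of the periods.
374 = 2 × 11 × 17
1054 = 2 × 17 × 31
LCM(374, 1054) = 2 × 11 × 17 × 31 = 11594.
Rotations for period 374: 11594 / 374 = 31.

31 rotations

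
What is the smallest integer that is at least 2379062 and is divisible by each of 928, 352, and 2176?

The integer must be a common multiple of 928, 352, and 2176, so a multiple of their LCM.
928 = 2^5 × 29
352 = 2^5 × 11
2176 = 2^7 × 17
LCM(928, 352, 2176) = 2^7 × 11 × 17 × 29 = 694144.
Smallest multiple of 694144 that is ≥ 2379062: ⌈2379062/694144⌉ × 694144 = 4 × 694144 = 2776576.

2776576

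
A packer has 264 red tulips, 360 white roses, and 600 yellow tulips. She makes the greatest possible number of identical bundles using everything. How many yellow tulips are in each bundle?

Number of bundles = gcd(264, 360, 600).
264 = 2^3 × 3 × 11
360 = 2^3 × 3^2 × 5
600 = 2^3 × 3 × 5^2
gcd(264, 360, 600) = 2^3 × 3 = 24.
yellow tulips per bundle = 600 / 24 = 25.

25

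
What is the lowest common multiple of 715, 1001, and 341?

715 = 5 × 11 × 13
1001 = 7 × 11 × 13
341 = 11 × 31
LCM(715, 1001, 341) = 5 × 7 × 11 × 13 × 31 = 155155.

155155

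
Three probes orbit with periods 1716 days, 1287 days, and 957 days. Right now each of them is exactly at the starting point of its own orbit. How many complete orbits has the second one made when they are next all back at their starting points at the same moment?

The first common completion time is the LCM of the periods.
1716 = 2^2 × 3 × 11 × 13
1287 = 3^2 × 11 × 13
957 = 3 × 11 × 29
LCM(1716, 1287, 957) = 2^2 × 3^2 × 11 × 13 × 29 = 149292.
Orbits for period 1287: 149292 / 1287 = 116.

116 orbits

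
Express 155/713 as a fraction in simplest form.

5/23

155 = 5 × 31
713 = 23 × 31
gcd(155, 713) = 31.
Divide numerator and denominator by 31: 155/713 = 5/23.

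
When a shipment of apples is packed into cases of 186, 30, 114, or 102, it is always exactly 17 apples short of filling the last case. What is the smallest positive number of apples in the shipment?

300373

Being 17 short of a full case of size k means N ≡ −17 (mod k), i.e. N + 17 is a multiple of each size.
186 = 2 × 3 × 31
30 = 2 × 3 × 5
114 = 2 × 3 × 19
102 = 2 × 3 × 17
LCM(186, 30, 114, 102) = 2 × 3 × 5 × 17 × 19 × 31 = 300390.
Smallest positive N is 300390 − 17 = 300373.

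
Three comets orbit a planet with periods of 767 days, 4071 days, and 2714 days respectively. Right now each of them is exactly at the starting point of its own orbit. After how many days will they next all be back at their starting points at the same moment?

105846 days

They coincide at every common multiple of the periods; the first is the LCM.
767 = 13 × 59
4071 = 3 × 23 × 59
2714 = 2 × 23 × 59
LCM(767, 4071, 2714) = 2 × 3 × 13 × 23 × 59 = 105846.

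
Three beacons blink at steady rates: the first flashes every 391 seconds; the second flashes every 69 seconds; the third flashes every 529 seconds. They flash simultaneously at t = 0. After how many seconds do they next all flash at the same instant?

The first simultaneous occurrence is after LCM of the individual periods.
391 = 17 × 23
69 = 3 × 23
529 = 23^2
LCM(391, 69, 529) = 3 × 17 × 23^2 = 26979.

26979 seconds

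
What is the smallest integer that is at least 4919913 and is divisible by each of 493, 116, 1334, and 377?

5306652

The integer must be a common multiple of 493, 116, 1334, and 377, so a multiple of their LCM.
493 = 17 × 29
116 = 2^2 × 29
1334 = 2 × 23 × 29
377 = 13 × 29
LCM(493, 116, 1334, 377) = 2^2 × 13 × 17 × 23 × 29 = 589628.
Smallest multiple of 589628 that is ≥ 4919913: ⌈4919913/589628⌉ × 589628 = 9 × 589628 = 5306652.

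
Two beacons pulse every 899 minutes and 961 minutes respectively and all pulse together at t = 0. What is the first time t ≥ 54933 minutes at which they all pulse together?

Joint pulses occur at multiples of LCM(899, 961).
899 = 29 × 31
961 = 31^2
LCM(899, 961) = 29 × 31^2 = 27869.
Smallest multiple of 27869 that is ≥ 54933: ⌈54933/27869⌉ × 27869 = 2 × 27869 = 55738.

55738 minutes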